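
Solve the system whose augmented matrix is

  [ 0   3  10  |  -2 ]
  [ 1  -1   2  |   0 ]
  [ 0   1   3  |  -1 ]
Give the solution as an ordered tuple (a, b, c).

(-6, -4, 1)

r1 <=> r2
  [ 1  -1   2  |   0 ]
  [ 0   3  10  |  -2 ]
  [ 0   1   3  |  -1 ]
r2 ← 1/3·r2
  [ 1  -1     2  |     0 ]
  [ 0   1  10/3  |  -2/3 ]
  [ 0   1     3  |    -1 ]
r3 ← r3 − r2
  [ 1  -1     2  |     0 ]
  [ 0   1  10/3  |  -2/3 ]
  [ 0   0  -1/3  |  -1/3 ]
r3 ← -3·r3
  [ 1  -1     2  |     0 ]
  [ 0   1  10/3  |  -2/3 ]
  [ 0   0     1  |     1 ]
r2 ← r2 − 10/3·r3
  [ 1  -1  2  |   0 ]
  [ 0   1  0  |  -4 ]
  [ 0   0  1  |   1 ]
r1 ← r1 − 2·r3
  [ 1  -1  0  |  -2 ]
  [ 0   1  0  |  -4 ]
  [ 0   0  1  |   1 ]
r1 ← r1 + r2
  [ 1  0  0  |  -6 ]
  [ 0  1  0  |  -4 ]
  [ 0  0  1  |   1 ]
Reading off the last column: a = -6, b = -4, c = 1.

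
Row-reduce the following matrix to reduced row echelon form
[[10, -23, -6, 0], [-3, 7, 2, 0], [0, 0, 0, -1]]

[[1, 0, 4, 0], [0, 1, 2, 0], [0, 0, 0, 1]]

Multiply R1 by 1/10.
  [  1  -23/10  -3/5   0 ]
  [ -3       7     2   0 ]
  [  0       0     0  -1 ]
Add 3 times R1 to R2.
  [ 1  -23/10  -3/5   0 ]
  [ 0    1/10   1/5   0 ]
  [ 0       0     0  -1 ]
Multiply R2 by 10.
  [ 1  -23/10  -3/5   0 ]
  [ 0       1     2   0 ]
  [ 0       0     0  -1 ]
Multiply R3 by -1.
  [ 1  -23/10  -3/5  0 ]
  [ 0       1     2  0 ]
  [ 0       0     0  1 ]
Add 23/10 times R2 to R1.
  [ 1  0  4  0 ]
  [ 0  1  2  0 ]
  [ 0  0  0  1 ]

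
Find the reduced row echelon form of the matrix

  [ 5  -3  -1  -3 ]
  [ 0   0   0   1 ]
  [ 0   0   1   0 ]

R1 := 1/5·R1
R2 ↔ R3
R1 := R1 + 3/5·R3
R1 := R1 + 1/5·R2

[[1, -3/5, 0, 0], [0, 0, 1, 0], [0, 0, 0, 1]]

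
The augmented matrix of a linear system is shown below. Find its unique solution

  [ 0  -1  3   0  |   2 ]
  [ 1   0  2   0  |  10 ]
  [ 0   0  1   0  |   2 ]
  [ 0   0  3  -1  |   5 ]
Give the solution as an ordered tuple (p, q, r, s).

R1 <=> R2
  [ 1   0  2   0  |  10 ]
  [ 0  -1  3   0  |   2 ]
  [ 0   0  1   0  |   2 ]
  [ 0   0  3  -1  |   5 ]
R2 -> -1·R2
  [ 1  0   2   0  |  10 ]
  [ 0  1  -3   0  |  -2 ]
  [ 0  0   1   0  |   2 ]
  [ 0  0   3  -1  |   5 ]
R4 -> R4 − 3·R3
  [ 1  0   2   0  |  10 ]
  [ 0  1  -3   0  |  -2 ]
  [ 0  0   1   0  |   2 ]
  [ 0  0   0  -1  |  -1 ]
R4 -> -1·R4
  [ 1  0   2  0  |  10 ]
  [ 0  1  -3  0  |  -2 ]
  [ 0  0   1  0  |   2 ]
  [ 0  0   0  1  |   1 ]
R2 -> R2 + 3·R3
  [ 1  0  2  0  |  10 ]
  [ 0  1  0  0  |   4 ]
  [ 0  0  1  0  |   2 ]
  [ 0  0  0  1  |   1 ]
R1 -> R1 − 2·R3
  [ 1  0  0  0  |  6 ]
  [ 0  1  0  0  |  4 ]
  [ 0  0  1  0  |  2 ]
  [ 0  0  0  1  |  1 ]
Reading off the last column: p = 6, q = 4, r = 2, s = 1.

(6, 4, 2, 1)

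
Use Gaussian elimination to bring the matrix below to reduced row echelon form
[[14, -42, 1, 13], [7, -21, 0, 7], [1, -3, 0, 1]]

[[1, -3, 0, 1], [0, 0, 1, -1], [0, 0, 0, 0]]

r1 → 1/14·r1
  [ 1   -3  1/14  13/14 ]
  [ 7  -21     0      7 ]
  [ 1   -3     0      1 ]
r2 → r2 − 7·r1
  [ 1  -3  1/14  13/14 ]
  [ 0   0  -1/2    1/2 ]
  [ 1  -3     0      1 ]
r3 → r3 − r1
  [ 1  -3   1/14  13/14 ]
  [ 0   0   -1/2    1/2 ]
  [ 0   0  -1/14   1/14 ]
r2 → -2·r2
  [ 1  -3   1/14  13/14 ]
  [ 0   0      1     -1 ]
  [ 0   0  -1/14   1/14 ]
r3 → r3 + 1/14·r2
  [ 1  -3  1/14  13/14 ]
  [ 0   0     1     -1 ]
  [ 0   0     0      0 ]
r1 → r1 − 1/14·r2
  [ 1  -3  0   1 ]
  [ 0   0  1  -1 ]
  [ 0   0  0   0 ]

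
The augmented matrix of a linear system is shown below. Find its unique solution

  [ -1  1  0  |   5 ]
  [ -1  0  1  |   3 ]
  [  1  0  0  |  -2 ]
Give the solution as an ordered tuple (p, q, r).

(-2, 3, 1)

R1 := -1·R1
  [  1  -1  0  |  -5 ]
  [ -1   0  1  |   3 ]
  [  1   0  0  |  -2 ]
R2 := R2 + R1
  [ 1  -1  0  |  -5 ]
  [ 0  -1  1  |  -2 ]
  [ 1   0  0  |  -2 ]
R3 := R3 − R1
  [ 1  -1  0  |  -5 ]
  [ 0  -1  1  |  -2 ]
  [ 0   1  0  |   3 ]
R2 := -1·R2
  [ 1  -1   0  |  -5 ]
  [ 0   1  -1  |   2 ]
  [ 0   1   0  |   3 ]
R3 := R3 − R2
  [ 1  -1   0  |  -5 ]
  [ 0   1  -1  |   2 ]
  [ 0   0   1  |   1 ]
R2 := R2 + R3
  [ 1  -1  0  |  -5 ]
  [ 0   1  0  |   3 ]
  [ 0   0  1  |   1 ]
R1 := R1 + R2
  [ 1  0  0  |  -2 ]
  [ 0  1  0  |   3 ]
  [ 0  0  1  |   1 ]
Reading off the last column: p = -2, q = 3, r = 1.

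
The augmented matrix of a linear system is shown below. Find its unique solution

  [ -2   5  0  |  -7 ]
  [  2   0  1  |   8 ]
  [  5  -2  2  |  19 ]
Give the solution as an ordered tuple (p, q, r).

r1 → -1/2·r1
  [ 1  -5/2  0  |  7/2 ]
  [ 2     0  1  |    8 ]
  [ 5    -2  2  |   19 ]
r2 → r2 − 2·r1
  [ 1  -5/2  0  |  7/2 ]
  [ 0     5  1  |    1 ]
  [ 5    -2  2  |   19 ]
r3 → r3 − 5·r1
  [ 1  -5/2  0  |  7/2 ]
  [ 0     5  1  |    1 ]
  [ 0  21/2  2  |  3/2 ]
r2 → 1/5·r2
  [ 1  -5/2    0  |  7/2 ]
  [ 0     1  1/5  |  1/5 ]
  [ 0  21/2    2  |  3/2 ]
r3 → r3 − 21/2·r2
  [ 1  -5/2      0  |   7/2 ]
  [ 0     1    1/5  |   1/5 ]
  [ 0     0  -1/10  |  -3/5 ]
r3 → -10·r3
  [ 1  -5/2    0  |  7/2 ]
  [ 0     1  1/5  |  1/5 ]
  [ 0     0    1  |    6 ]
r2 → r2 − 1/5·r3
  [ 1  -5/2  0  |  7/2 ]
  [ 0     1  0  |   -1 ]
  [ 0     0  1  |    6 ]
r1 → r1 + 5/2·r2
  [ 1  0  0  |   1 ]
  [ 0  1  0  |  -1 ]
  [ 0  0  1  |   6 ]
Reading off the last column: p = 1, q = -1, r = 6.

(1, -1, 6)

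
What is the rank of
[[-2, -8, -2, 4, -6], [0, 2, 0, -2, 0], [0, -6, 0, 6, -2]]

rank = 3

Multiply R1 by -1/2.
  [ 1   4  1  -2   3 ]
  [ 0   2  0  -2   0 ]
  [ 0  -6  0   6  -2 ]
Multiply R2 by 1/2.
  [ 1   4  1  -2   3 ]
  [ 0   1  0  -1   0 ]
  [ 0  -6  0   6  -2 ]
Add 6 times R2 to R3.
  [ 1  4  1  -2   3 ]
  [ 0  1  0  -1   0 ]
  [ 0  0  0   0  -2 ]
Multiply R3 by -1/2.
  [ 1  4  1  -2  3 ]
  [ 0  1  0  -1  0 ]
  [ 0  0  0   0  1 ]
Subtract 3 times R3 from R1.
  [ 1  4  1  -2  0 ]
  [ 0  1  0  -1  0 ]
  [ 0  0  0   0  1 ]
Subtract 4 times R2 from R1.
  [ 1  0  1   2  0 ]
  [ 0  1  0  -1  0 ]
  [ 0  0  0   0  1 ]
The reduced form has 3 nonzero rows.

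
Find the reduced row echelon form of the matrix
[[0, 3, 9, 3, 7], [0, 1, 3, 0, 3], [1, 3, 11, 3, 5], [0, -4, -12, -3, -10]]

ρ1 ↔ ρ3
  [ 1   3   11   3    5 ]
  [ 0   1    3   0    3 ]
  [ 0   3    9   3    7 ]
  [ 0  -4  -12  -3  -10 ]
ρ3 -> ρ3 − 3·ρ2
  [ 1   3   11   3    5 ]
  [ 0   1    3   0    3 ]
  [ 0   0    0   3   -2 ]
  [ 0  -4  -12  -3  -10 ]
ρ4 -> ρ4 + 4·ρ2
  [ 1  3  11   3   5 ]
  [ 0  1   3   0   3 ]
  [ 0  0   0   3  -2 ]
  [ 0  0   0  -3   2 ]
ρ3 -> 1/3·ρ3
  [ 1  3  11   3     5 ]
  [ 0  1   3   0     3 ]
  [ 0  0   0   1  -2/3 ]
  [ 0  0   0  -3     2 ]
ρ4 -> ρ4 + 3·ρ3
  [ 1  3  11  3     5 ]
  [ 0  1   3  0     3 ]
  [ 0  0   0  1  -2/3 ]
  [ 0  0   0  0     0 ]
ρ1 -> ρ1 − 3·ρ3
  [ 1  3  11  0     7 ]
  [ 0  1   3  0     3 ]
  [ 0  0   0  1  -2/3 ]
  [ 0  0   0  0     0 ]
ρ1 -> ρ1 − 3·ρ2
  [ 1  0  2  0    -2 ]
  [ 0  1  3  0     3 ]
  [ 0  0  0  1  -2/3 ]
  [ 0  0  0  0     0 ]

[[1, 0, 2, 0, -2], [0, 1, 3, 0, 3], [0, 0, 0, 1, -2/3], [0, 0, 0, 0, 0]]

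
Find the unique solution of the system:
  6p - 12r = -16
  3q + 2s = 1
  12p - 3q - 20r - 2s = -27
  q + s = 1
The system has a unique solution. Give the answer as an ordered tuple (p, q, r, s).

Form the augmented matrix and row-reduce:
  [  6   0  -12   0  |  -16 ]
  [  0   3    0   2  |    1 ]
  [ 12  -3  -20  -2  |  -27 ]
  [  0   1    0   1  |    1 ]
ρ1 -> 1/6·ρ1
  [  1   0   -2   0  |  -8/3 ]
  [  0   3    0   2  |     1 ]
  [ 12  -3  -20  -2  |   -27 ]
  [  0   1    0   1  |     1 ]
ρ3 -> ρ3 − 12·ρ1
  [ 1   0  -2   0  |  -8/3 ]
  [ 0   3   0   2  |     1 ]
  [ 0  -3   4  -2  |     5 ]
  [ 0   1   0   1  |     1 ]
ρ2 -> 1/3·ρ2
  [ 1   0  -2    0  |  -8/3 ]
  [ 0   1   0  2/3  |   1/3 ]
  [ 0  -3   4   -2  |     5 ]
  [ 0   1   0    1  |     1 ]
ρ3 -> ρ3 + 3·ρ2
  [ 1  0  -2    0  |  -8/3 ]
  [ 0  1   0  2/3  |   1/3 ]
  [ 0  0   4    0  |     6 ]
  [ 0  1   0    1  |     1 ]
ρ4 -> ρ4 − ρ2
  [ 1  0  -2    0  |  -8/3 ]
  [ 0  1   0  2/3  |   1/3 ]
  [ 0  0   4    0  |     6 ]
  [ 0  0   0  1/3  |   2/3 ]
ρ3 -> 1/4·ρ3
  [ 1  0  -2    0  |  -8/3 ]
  [ 0  1   0  2/3  |   1/3 ]
  [ 0  0   1    0  |   3/2 ]
  [ 0  0   0  1/3  |   2/3 ]
ρ4 -> 3·ρ4
  [ 1  0  -2    0  |  -8/3 ]
  [ 0  1   0  2/3  |   1/3 ]
  [ 0  0   1    0  |   3/2 ]
  [ 0  0   0    1  |     2 ]
ρ2 -> ρ2 − 2/3·ρ4
  [ 1  0  -2  0  |  -8/3 ]
  [ 0  1   0  0  |    -1 ]
  [ 0  0   1  0  |   3/2 ]
  [ 0  0   0  1  |     2 ]
ρ1 -> ρ1 + 2·ρ3
  [ 1  0  0  0  |  1/3 ]
  [ 0  1  0  0  |   -1 ]
  [ 0  0  1  0  |  3/2 ]
  [ 0  0  0  1  |    2 ]
Reading off the last column: p = 1/3, q = -1, r = 3/2, s = 2.

(1/3, -1, 3/2, 2)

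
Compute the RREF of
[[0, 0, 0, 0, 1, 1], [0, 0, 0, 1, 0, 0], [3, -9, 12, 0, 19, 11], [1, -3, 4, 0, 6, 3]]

Swap R1 and R3.
  [ 3  -9  12  0  19  11 ]
  [ 0   0   0  1   0   0 ]
  [ 0   0   0  0   1   1 ]
  [ 1  -3   4  0   6   3 ]
Multiply R1 by 1/3.
  [ 1  -3  4  0  19/3  11/3 ]
  [ 0   0  0  1     0     0 ]
  [ 0   0  0  0     1     1 ]
  [ 1  -3  4  0     6     3 ]
Subtract R1 from R4.
  [ 1  -3  4  0  19/3  11/3 ]
  [ 0   0  0  1     0     0 ]
  [ 0   0  0  0     1     1 ]
  [ 0   0  0  0  -1/3  -2/3 ]
Add 1/3 times R3 to R4.
  [ 1  -3  4  0  19/3  11/3 ]
  [ 0   0  0  1     0     0 ]
  [ 0   0  0  0     1     1 ]
  [ 0   0  0  0     0  -1/3 ]
Multiply R4 by -3.
  [ 1  -3  4  0  19/3  11/3 ]
  [ 0   0  0  1     0     0 ]
  [ 0   0  0  0     1     1 ]
  [ 0   0  0  0     0     1 ]
Subtract R4 from R3.
  [ 1  -3  4  0  19/3  11/3 ]
  [ 0   0  0  1     0     0 ]
  [ 0   0  0  0     1     0 ]
  [ 0   0  0  0     0     1 ]
Subtract 11/3 times R4 from R1.
  [ 1  -3  4  0  19/3  0 ]
  [ 0   0  0  1     0  0 ]
  [ 0   0  0  0     1  0 ]
  [ 0   0  0  0     0  1 ]
Subtract 19/3 times R3 from R1.
  [ 1  -3  4  0  0  0 ]
  [ 0   0  0  1  0  0 ]
  [ 0   0  0  0  1  0 ]
  [ 0   0  0  0  0  1 ]

[[1, -3, 4, 0, 0, 0], [0, 0, 0, 1, 0, 0], [0, 0, 0, 0, 1, 0], [0, 0, 0, 0, 0, 1]]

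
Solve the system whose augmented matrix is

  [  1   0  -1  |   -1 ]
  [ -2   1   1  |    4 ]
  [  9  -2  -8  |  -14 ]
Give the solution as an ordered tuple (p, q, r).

Add 2 times R1 to R2.
  [ 1   0  -1  |   -1 ]
  [ 0   1  -1  |    2 ]
  [ 9  -2  -8  |  -14 ]
Subtract 9 times R1 from R3.
  [ 1   0  -1  |  -1 ]
  [ 0   1  -1  |   2 ]
  [ 0  -2   1  |  -5 ]
Add 2 times R2 to R3.
  [ 1  0  -1  |  -1 ]
  [ 0  1  -1  |   2 ]
  [ 0  0  -1  |  -1 ]
Multiply R3 by -1.
  [ 1  0  -1  |  -1 ]
  [ 0  1  -1  |   2 ]
  [ 0  0   1  |   1 ]
Add R3 to R2.
  [ 1  0  -1  |  -1 ]
  [ 0  1   0  |   3 ]
  [ 0  0   1  |   1 ]
Add R3 to R1.
  [ 1  0  0  |  0 ]
  [ 0  1  0  |  3 ]
  [ 0  0  1  |  1 ]
Reading off the last column: p = 0, q = 3, r = 1.

(0, 3, 1)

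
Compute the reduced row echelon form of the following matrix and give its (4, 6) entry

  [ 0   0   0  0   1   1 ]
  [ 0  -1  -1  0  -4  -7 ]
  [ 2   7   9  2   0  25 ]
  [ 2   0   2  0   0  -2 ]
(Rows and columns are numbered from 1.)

r1 <=> r3
  [ 2   7   9  2   0  25 ]
  [ 0  -1  -1  0  -4  -7 ]
  [ 0   0   0  0   1   1 ]
  [ 2   0   2  0   0  -2 ]
r1 := 1/2·r1
  [ 1  7/2  9/2  1   0  25/2 ]
  [ 0   -1   -1  0  -4    -7 ]
  [ 0    0    0  0   1     1 ]
  [ 2    0    2  0   0    -2 ]
r4 := r4 − 2·r1
  [ 1  7/2  9/2   1   0  25/2 ]
  [ 0   -1   -1   0  -4    -7 ]
  [ 0    0    0   0   1     1 ]
  [ 0   -7   -7  -2   0   -27 ]
r2 := -1·r2
  [ 1  7/2  9/2   1  0  25/2 ]
  [ 0    1    1   0  4     7 ]
  [ 0    0    0   0  1     1 ]
  [ 0   -7   -7  -2  0   -27 ]
r4 := r4 + 7·r2
  [ 1  7/2  9/2   1   0  25/2 ]
  [ 0    1    1   0   4     7 ]
  [ 0    0    0   0   1     1 ]
  [ 0    0    0  -2  28    22 ]
r3 <=> r4
  [ 1  7/2  9/2   1   0  25/2 ]
  [ 0    1    1   0   4     7 ]
  [ 0    0    0  -2  28    22 ]
  [ 0    0    0   0   1     1 ]
r3 := -1/2·r3
  [ 1  7/2  9/2  1    0  25/2 ]
  [ 0    1    1  0    4     7 ]
  [ 0    0    0  1  -14   -11 ]
  [ 0    0    0  0    1     1 ]
r3 := r3 + 14·r4
  [ 1  7/2  9/2  1  0  25/2 ]
  [ 0    1    1  0  4     7 ]
  [ 0    0    0  1  0     3 ]
  [ 0    0    0  0  1     1 ]
r2 := r2 − 4·r4
  [ 1  7/2  9/2  1  0  25/2 ]
  [ 0    1    1  0  0     3 ]
  [ 0    0    0  1  0     3 ]
  [ 0    0    0  0  1     1 ]
r1 := r1 − r3
  [ 1  7/2  9/2  0  0  19/2 ]
  [ 0    1    1  0  0     3 ]
  [ 0    0    0  1  0     3 ]
  [ 0    0    0  0  1     1 ]
r1 := r1 − 7/2·r2
  [ 1  0  1  0  0  -1 ]
  [ 0  1  1  0  0   3 ]
  [ 0  0  0  1  0   3 ]
  [ 0  0  0  0  1   1 ]

1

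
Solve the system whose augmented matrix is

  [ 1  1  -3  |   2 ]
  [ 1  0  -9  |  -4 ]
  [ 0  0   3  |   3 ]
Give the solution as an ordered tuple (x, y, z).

Subtract r1 from r2.
  [ 1   1  -3  |   2 ]
  [ 0  -1  -6  |  -6 ]
  [ 0   0   3  |   3 ]
Multiply r2 by -1.
  [ 1  1  -3  |  2 ]
  [ 0  1   6  |  6 ]
  [ 0  0   3  |  3 ]
Multiply r3 by 1/3.
  [ 1  1  -3  |  2 ]
  [ 0  1   6  |  6 ]
  [ 0  0   1  |  1 ]
Subtract 6 times r3 from r2.
  [ 1  1  -3  |  2 ]
  [ 0  1   0  |  0 ]
  [ 0  0   1  |  1 ]
Add 3 times r3 to r1.
  [ 1  1  0  |  5 ]
  [ 0  1  0  |  0 ]
  [ 0  0  1  |  1 ]
Subtract r2 from r1.
  [ 1  0  0  |  5 ]
  [ 0  1  0  |  0 ]
  [ 0  0  1  |  1 ]
Reading off the last column: x = 5, y = 0, z = 1.

(5, 0, 1)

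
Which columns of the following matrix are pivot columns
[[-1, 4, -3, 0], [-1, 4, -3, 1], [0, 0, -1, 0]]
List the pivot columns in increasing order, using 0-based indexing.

r1 → -1·r1
  [  1  -4   3  0 ]
  [ -1   4  -3  1 ]
  [  0   0  -1  0 ]
r2 → r2 + r1
  [ 1  -4   3  0 ]
  [ 0   0   0  1 ]
  [ 0   0  -1  0 ]
r2 ↔ r3
  [ 1  -4   3  0 ]
  [ 0   0  -1  0 ]
  [ 0   0   0  1 ]
r2 → -1·r2
  [ 1  -4  3  0 ]
  [ 0   0  1  0 ]
  [ 0   0  0  1 ]
r1 → r1 − 3·r2
  [ 1  -4  0  0 ]
  [ 0   0  1  0 ]
  [ 0   0  0  1 ]
Pivot columns are the columns containing a leading 1.

0, 2, 3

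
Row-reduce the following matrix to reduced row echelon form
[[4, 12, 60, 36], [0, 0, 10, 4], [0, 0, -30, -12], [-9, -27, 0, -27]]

[[1, 3, 0, 3], [0, 0, 1, 2/5], [0, 0, 0, 0], [0, 0, 0, 0]]

r1 := 1/4·r1
  [  1    3   15    9 ]
  [  0    0   10    4 ]
  [  0    0  -30  -12 ]
  [ -9  -27    0  -27 ]
r4 := r4 + 9·r1
  [ 1  3   15    9 ]
  [ 0  0   10    4 ]
  [ 0  0  -30  -12 ]
  [ 0  0  135   54 ]
r2 := 1/10·r2
  [ 1  3   15    9 ]
  [ 0  0    1  2/5 ]
  [ 0  0  -30  -12 ]
  [ 0  0  135   54 ]
r3 := r3 + 30·r2
  [ 1  3   15    9 ]
  [ 0  0    1  2/5 ]
  [ 0  0    0    0 ]
  [ 0  0  135   54 ]
r4 := r4 − 135·r2
  [ 1  3  15    9 ]
  [ 0  0   1  2/5 ]
  [ 0  0   0    0 ]
  [ 0  0   0    0 ]
r1 := r1 − 15·r2
  [ 1  3  0    3 ]
  [ 0  0  1  2/5 ]
  [ 0  0  0    0 ]
  [ 0  0  0    0 ]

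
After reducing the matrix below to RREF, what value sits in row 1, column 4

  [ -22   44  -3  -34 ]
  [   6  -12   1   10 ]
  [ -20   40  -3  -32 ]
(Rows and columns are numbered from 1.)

R1 ← -1/22·R1
  [   1   -2  3/22  17/11 ]
  [   6  -12     1     10 ]
  [ -20   40    -3    -32 ]
R2 ← R2 − 6·R1
  [   1  -2  3/22  17/11 ]
  [   0   0  2/11   8/11 ]
  [ -20  40    -3    -32 ]
R3 ← R3 + 20·R1
  [ 1  -2   3/22   17/11 ]
  [ 0   0   2/11    8/11 ]
  [ 0   0  -3/11  -12/11 ]
R2 ← 11/2·R2
  [ 1  -2   3/22   17/11 ]
  [ 0   0      1       4 ]
  [ 0   0  -3/11  -12/11 ]
R3 ← R3 + 3/11·R2
  [ 1  -2  3/22  17/11 ]
  [ 0   0     1      4 ]
  [ 0   0     0      0 ]
R1 ← R1 − 3/22·R2
  [ 1  -2  0  1 ]
  [ 0   0  1  4 ]
  [ 0   0  0  0 ]

1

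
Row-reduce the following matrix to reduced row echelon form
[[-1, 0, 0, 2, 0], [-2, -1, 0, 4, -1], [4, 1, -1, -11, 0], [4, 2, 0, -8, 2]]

Multiply R1 by -1.
  [  1   0   0   -2   0 ]
  [ -2  -1   0    4  -1 ]
  [  4   1  -1  -11   0 ]
  [  4   2   0   -8   2 ]
Add 2 times R1 to R2.
  [ 1   0   0   -2   0 ]
  [ 0  -1   0    0  -1 ]
  [ 4   1  -1  -11   0 ]
  [ 4   2   0   -8   2 ]
Subtract 4 times R1 from R3.
  [ 1   0   0  -2   0 ]
  [ 0  -1   0   0  -1 ]
  [ 0   1  -1  -3   0 ]
  [ 4   2   0  -8   2 ]
Subtract 4 times R1 from R4.
  [ 1   0   0  -2   0 ]
  [ 0  -1   0   0  -1 ]
  [ 0   1  -1  -3   0 ]
  [ 0   2   0   0   2 ]
Multiply R2 by -1.
  [ 1  0   0  -2  0 ]
  [ 0  1   0   0  1 ]
  [ 0  1  -1  -3  0 ]
  [ 0  2   0   0  2 ]
Subtract R2 from R3.
  [ 1  0   0  -2   0 ]
  [ 0  1   0   0   1 ]
  [ 0  0  -1  -3  -1 ]
  [ 0  2   0   0   2 ]
Subtract 2 times R2 from R4.
  [ 1  0   0  -2   0 ]
  [ 0  1   0   0   1 ]
  [ 0  0  -1  -3  -1 ]
  [ 0  0   0   0   0 ]
Multiply R3 by -1.
  [ 1  0  0  -2  0 ]
  [ 0  1  0   0  1 ]
  [ 0  0  1   3  1 ]
  [ 0  0  0   0  0 ]

[[1, 0, 0, -2, 0], [0, 1, 0, 0, 1], [0, 0, 1, 3, 1], [0, 0, 0, 0, 0]]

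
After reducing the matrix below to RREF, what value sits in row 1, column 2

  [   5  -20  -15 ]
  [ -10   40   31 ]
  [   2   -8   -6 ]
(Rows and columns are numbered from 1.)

R1 := 1/5·R1
  [   1  -4  -3 ]
  [ -10  40  31 ]
  [   2  -8  -6 ]
R2 := R2 + 10·R1
  [ 1  -4  -3 ]
  [ 0   0   1 ]
  [ 2  -8  -6 ]
R3 := R3 − 2·R1
  [ 1  -4  -3 ]
  [ 0   0   1 ]
  [ 0   0   0 ]
R1 := R1 + 3·R2
  [ 1  -4  0 ]
  [ 0   0  1 ]
  [ 0   0  0 ]

-4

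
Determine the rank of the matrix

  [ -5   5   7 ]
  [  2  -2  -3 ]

rank = 2

ρ1 -> -1/5·ρ1
  [ 1  -1  -7/5 ]
  [ 2  -2    -3 ]
ρ2 -> ρ2 − 2·ρ1
  [ 1  -1  -7/5 ]
  [ 0   0  -1/5 ]
ρ2 -> -5·ρ2
  [ 1  -1  -7/5 ]
  [ 0   0     1 ]
ρ1 -> ρ1 + 7/5·ρ2
  [ 1  -1  0 ]
  [ 0   0  1 ]
The reduced form has 2 nonzero rows.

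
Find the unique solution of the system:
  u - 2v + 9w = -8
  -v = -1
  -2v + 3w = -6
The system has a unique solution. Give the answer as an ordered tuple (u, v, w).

(6, 1, -4/3)

Form the augmented matrix and row-reduce:
  [ 1  -2  9  |  -8 ]
  [ 0  -1  0  |  -1 ]
  [ 0  -2  3  |  -6 ]
Multiply ρ2 by -1.
  [ 1  -2  9  |  -8 ]
  [ 0   1  0  |   1 ]
  [ 0  -2  3  |  -6 ]
Add 2 times ρ2 to ρ3.
  [ 1  -2  9  |  -8 ]
  [ 0   1  0  |   1 ]
  [ 0   0  3  |  -4 ]
Multiply ρ3 by 1/3.
  [ 1  -2  9  |    -8 ]
  [ 0   1  0  |     1 ]
  [ 0   0  1  |  -4/3 ]
Subtract 9 times ρ3 from ρ1.
  [ 1  -2  0  |     4 ]
  [ 0   1  0  |     1 ]
  [ 0   0  1  |  -4/3 ]
Add 2 times ρ2 to ρ1.
  [ 1  0  0  |     6 ]
  [ 0  1  0  |     1 ]
  [ 0  0  1  |  -4/3 ]
Reading off the last column: u = 6, v = 1, w = -4/3.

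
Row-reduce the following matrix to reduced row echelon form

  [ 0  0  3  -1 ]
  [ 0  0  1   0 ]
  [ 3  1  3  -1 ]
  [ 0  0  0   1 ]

R1 <-> R3
  [ 3  1  3  -1 ]
  [ 0  0  1   0 ]
  [ 0  0  3  -1 ]
  [ 0  0  0   1 ]
R1 -> 1/3·R1
  [ 1  1/3  1  -1/3 ]
  [ 0    0  1     0 ]
  [ 0    0  3    -1 ]
  [ 0    0  0     1 ]
R3 -> R3 − 3·R2
  [ 1  1/3  1  -1/3 ]
  [ 0    0  1     0 ]
  [ 0    0  0    -1 ]
  [ 0    0  0     1 ]
R3 -> -1·R3
  [ 1  1/3  1  -1/3 ]
  [ 0    0  1     0 ]
  [ 0    0  0     1 ]
  [ 0    0  0     1 ]
R4 -> R4 − R3
  [ 1  1/3  1  -1/3 ]
  [ 0    0  1     0 ]
  [ 0    0  0     1 ]
  [ 0    0  0     0 ]
R1 -> R1 + 1/3·R3
  [ 1  1/3  1  0 ]
  [ 0    0  1  0 ]
  [ 0    0  0  1 ]
  [ 0    0  0  0 ]
R1 -> R1 − R2
  [ 1  1/3  0  0 ]
  [ 0    0  1  0 ]
  [ 0    0  0  1 ]
  [ 0    0  0  0 ]

[[1, 1/3, 0, 0], [0, 0, 1, 0], [0, 0, 0, 1], [0, 0, 0, 0]]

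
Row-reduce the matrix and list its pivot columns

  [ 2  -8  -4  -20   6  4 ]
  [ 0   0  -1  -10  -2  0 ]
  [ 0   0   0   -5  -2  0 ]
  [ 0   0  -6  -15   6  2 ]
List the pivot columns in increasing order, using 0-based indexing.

Multiply R1 by 1/2.
  [ 1  -4  -2  -10   3  2 ]
  [ 0   0  -1  -10  -2  0 ]
  [ 0   0   0   -5  -2  0 ]
  [ 0   0  -6  -15   6  2 ]
Multiply R2 by -1.
  [ 1  -4  -2  -10   3  2 ]
  [ 0   0   1   10   2  0 ]
  [ 0   0   0   -5  -2  0 ]
  [ 0   0  -6  -15   6  2 ]
Add 6 times R2 to R4.
  [ 1  -4  -2  -10   3  2 ]
  [ 0   0   1   10   2  0 ]
  [ 0   0   0   -5  -2  0 ]
  [ 0   0   0   45  18  2 ]
Multiply R3 by -1/5.
  [ 1  -4  -2  -10    3  2 ]
  [ 0   0   1   10    2  0 ]
  [ 0   0   0    1  2/5  0 ]
  [ 0   0   0   45   18  2 ]
Subtract 45 times R3 from R4.
  [ 1  -4  -2  -10    3  2 ]
  [ 0   0   1   10    2  0 ]
  [ 0   0   0    1  2/5  0 ]
  [ 0   0   0    0    0  2 ]
Multiply R4 by 1/2.
  [ 1  -4  -2  -10    3  2 ]
  [ 0   0   1   10    2  0 ]
  [ 0   0   0    1  2/5  0 ]
  [ 0   0   0    0    0  1 ]
Subtract 2 times R4 from R1.
  [ 1  -4  -2  -10    3  0 ]
  [ 0   0   1   10    2  0 ]
  [ 0   0   0    1  2/5  0 ]
  [ 0   0   0    0    0  1 ]
Subtract 10 times R3 from R2.
  [ 1  -4  -2  -10    3  0 ]
  [ 0   0   1    0   -2  0 ]
  [ 0   0   0    1  2/5  0 ]
  [ 0   0   0    0    0  1 ]
Add 10 times R3 to R1.
  [ 1  -4  -2  0    7  0 ]
  [ 0   0   1  0   -2  0 ]
  [ 0   0   0  1  2/5  0 ]
  [ 0   0   0  0    0  1 ]
Add 2 times R2 to R1.
  [ 1  -4  0  0    3  0 ]
  [ 0   0  1  0   -2  0 ]
  [ 0   0  0  1  2/5  0 ]
  [ 0   0  0  0    0  1 ]
Pivot columns are the columns containing a leading 1.

0, 2, 3, 5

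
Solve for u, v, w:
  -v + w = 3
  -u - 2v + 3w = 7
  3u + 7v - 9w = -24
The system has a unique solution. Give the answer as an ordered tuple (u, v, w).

Form the augmented matrix and row-reduce:
  [  0  -1   1  |    3 ]
  [ -1  -2   3  |    7 ]
  [  3   7  -9  |  -24 ]
Swap R1 and R2.
  [ -1  -2   3  |    7 ]
  [  0  -1   1  |    3 ]
  [  3   7  -9  |  -24 ]
Multiply R1 by -1.
  [ 1   2  -3  |   -7 ]
  [ 0  -1   1  |    3 ]
  [ 3   7  -9  |  -24 ]
Subtract 3 times R1 from R3.
  [ 1   2  -3  |  -7 ]
  [ 0  -1   1  |   3 ]
  [ 0   1   0  |  -3 ]
Multiply R2 by -1.
  [ 1  2  -3  |  -7 ]
  [ 0  1  -1  |  -3 ]
  [ 0  1   0  |  -3 ]
Subtract R2 from R3.
  [ 1  2  -3  |  -7 ]
  [ 0  1  -1  |  -3 ]
  [ 0  0   1  |   0 ]
Add R3 to R2.
  [ 1  2  -3  |  -7 ]
  [ 0  1   0  |  -3 ]
  [ 0  0   1  |   0 ]
Add 3 times R3 to R1.
  [ 1  2  0  |  -7 ]
  [ 0  1  0  |  -3 ]
  [ 0  0  1  |   0 ]
Subtract 2 times R2 from R1.
  [ 1  0  0  |  -1 ]
  [ 0  1  0  |  -3 ]
  [ 0  0  1  |   0 ]
Reading off the last column: u = -1, v = -3, w = 0.

(-1, -3, 0)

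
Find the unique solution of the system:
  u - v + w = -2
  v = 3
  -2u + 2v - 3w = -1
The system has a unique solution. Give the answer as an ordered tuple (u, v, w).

Form the augmented matrix and row-reduce:
  [  1  -1   1  |  -2 ]
  [  0   1   0  |   3 ]
  [ -2   2  -3  |  -1 ]
ρ3 -> ρ3 + 2·ρ1
  [ 1  -1   1  |  -2 ]
  [ 0   1   0  |   3 ]
  [ 0   0  -1  |  -5 ]
ρ3 -> -1·ρ3
  [ 1  -1  1  |  -2 ]
  [ 0   1  0  |   3 ]
  [ 0   0  1  |   5 ]
ρ1 -> ρ1 − ρ3
  [ 1  -1  0  |  -7 ]
  [ 0   1  0  |   3 ]
  [ 0   0  1  |   5 ]
ρ1 -> ρ1 + ρ2
  [ 1  0  0  |  -4 ]
  [ 0  1  0  |   3 ]
  [ 0  0  1  |   5 ]
Reading off the last column: u = -4, v = 3, w = 5.

(-4, 3, 5)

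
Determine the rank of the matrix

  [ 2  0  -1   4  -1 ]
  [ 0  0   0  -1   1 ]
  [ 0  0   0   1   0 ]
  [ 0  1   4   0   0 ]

rank = 4

Multiply ρ1 by 1/2.
  [ 1  0  -1/2   2  -1/2 ]
  [ 0  0     0  -1     1 ]
  [ 0  0     0   1     0 ]
  [ 0  1     4   0     0 ]
Swap ρ2 and ρ4.
  [ 1  0  -1/2   2  -1/2 ]
  [ 0  1     4   0     0 ]
  [ 0  0     0   1     0 ]
  [ 0  0     0  -1     1 ]
Add ρ3 to ρ4.
  [ 1  0  -1/2  2  -1/2 ]
  [ 0  1     4  0     0 ]
  [ 0  0     0  1     0 ]
  [ 0  0     0  0     1 ]
Add 1/2 times ρ4 to ρ1.
  [ 1  0  -1/2  2  0 ]
  [ 0  1     4  0  0 ]
  [ 0  0     0  1  0 ]
  [ 0  0     0  0  1 ]
Subtract 2 times ρ3 from ρ1.
  [ 1  0  -1/2  0  0 ]
  [ 0  1     4  0  0 ]
  [ 0  0     0  1  0 ]
  [ 0  0     0  0  1 ]
The reduced form has 4 nonzero rows.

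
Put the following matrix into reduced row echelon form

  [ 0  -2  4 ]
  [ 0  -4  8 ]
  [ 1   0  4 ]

R1 <-> R3
  [ 1   0  4 ]
  [ 0  -4  8 ]
  [ 0  -2  4 ]
R2 → -1/4·R2
  [ 1   0   4 ]
  [ 0   1  -2 ]
  [ 0  -2   4 ]
R3 → R3 + 2·R2
  [ 1  0   4 ]
  [ 0  1  -2 ]
  [ 0  0   0 ]

[[1, 0, 4], [0, 1, -2], [0, 0, 0]]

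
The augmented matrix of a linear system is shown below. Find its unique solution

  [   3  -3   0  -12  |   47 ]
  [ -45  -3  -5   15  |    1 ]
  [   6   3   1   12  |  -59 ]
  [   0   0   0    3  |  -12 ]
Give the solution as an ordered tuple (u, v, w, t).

(-2/3, -1/3, -6, -4)

R1 := 1/3·R1
  [   1  -1   0  -4  |  47/3 ]
  [ -45  -3  -5  15  |     1 ]
  [   6   3   1  12  |   -59 ]
  [   0   0   0   3  |   -12 ]
R2 := R2 + 45·R1
  [ 1   -1   0    -4  |  47/3 ]
  [ 0  -48  -5  -165  |   706 ]
  [ 6    3   1    12  |   -59 ]
  [ 0    0   0     3  |   -12 ]
R3 := R3 − 6·R1
  [ 1   -1   0    -4  |  47/3 ]
  [ 0  -48  -5  -165  |   706 ]
  [ 0    9   1    36  |  -153 ]
  [ 0    0   0     3  |   -12 ]
R2 := -1/48·R2
  [ 1  -1     0     -4  |     47/3 ]
  [ 0   1  5/48  55/16  |  -353/24 ]
  [ 0   9     1     36  |     -153 ]
  [ 0   0     0      3  |      -12 ]
R3 := R3 − 9·R2
  [ 1  -1     0     -4  |     47/3 ]
  [ 0   1  5/48  55/16  |  -353/24 ]
  [ 0   0  1/16  81/16  |   -165/8 ]
  [ 0   0     0      3  |      -12 ]
R3 := 16·R3
  [ 1  -1     0     -4  |     47/3 ]
  [ 0   1  5/48  55/16  |  -353/24 ]
  [ 0   0     1     81  |     -330 ]
  [ 0   0     0      3  |      -12 ]
R4 := 1/3·R4
  [ 1  -1     0     -4  |     47/3 ]
  [ 0   1  5/48  55/16  |  -353/24 ]
  [ 0   0     1     81  |     -330 ]
  [ 0   0     0      1  |       -4 ]
R3 := R3 − 81·R4
  [ 1  -1     0     -4  |     47/3 ]
  [ 0   1  5/48  55/16  |  -353/24 ]
  [ 0   0     1      0  |       -6 ]
  [ 0   0     0      1  |       -4 ]
R2 := R2 − 55/16·R4
  [ 1  -1     0  -4  |    47/3 ]
  [ 0   1  5/48   0  |  -23/24 ]
  [ 0   0     1   0  |      -6 ]
  [ 0   0     0   1  |      -4 ]
R1 := R1 + 4·R4
  [ 1  -1     0  0  |    -1/3 ]
  [ 0   1  5/48  0  |  -23/24 ]
  [ 0   0     1  0  |      -6 ]
  [ 0   0     0  1  |      -4 ]
R2 := R2 − 5/48·R3
  [ 1  -1  0  0  |  -1/3 ]
  [ 0   1  0  0  |  -1/3 ]
  [ 0   0  1  0  |    -6 ]
  [ 0   0  0  1  |    -4 ]
R1 := R1 + R2
  [ 1  0  0  0  |  -2/3 ]
  [ 0  1  0  0  |  -1/3 ]
  [ 0  0  1  0  |    -6 ]
  [ 0  0  0  1  |    -4 ]
Reading off the last column: u = -2/3, v = -1/3, w = -6, t = -4.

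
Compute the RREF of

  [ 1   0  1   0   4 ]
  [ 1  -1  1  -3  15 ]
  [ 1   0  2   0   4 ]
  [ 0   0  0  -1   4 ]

ρ2 ← ρ2 − ρ1
  [ 1   0  1   0   4 ]
  [ 0  -1  0  -3  11 ]
  [ 1   0  2   0   4 ]
  [ 0   0  0  -1   4 ]
ρ3 ← ρ3 − ρ1
  [ 1   0  1   0   4 ]
  [ 0  -1  0  -3  11 ]
  [ 0   0  1   0   0 ]
  [ 0   0  0  -1   4 ]
ρ2 ← -1·ρ2
  [ 1  0  1   0    4 ]
  [ 0  1  0   3  -11 ]
  [ 0  0  1   0    0 ]
  [ 0  0  0  -1    4 ]
ρ4 ← -1·ρ4
  [ 1  0  1  0    4 ]
  [ 0  1  0  3  -11 ]
  [ 0  0  1  0    0 ]
  [ 0  0  0  1   -4 ]
ρ2 ← ρ2 − 3·ρ4
  [ 1  0  1  0   4 ]
  [ 0  1  0  0   1 ]
  [ 0  0  1  0   0 ]
  [ 0  0  0  1  -4 ]
ρ1 ← ρ1 − ρ3
  [ 1  0  0  0   4 ]
  [ 0  1  0  0   1 ]
  [ 0  0  1  0   0 ]
  [ 0  0  0  1  -4 ]

[[1, 0, 0, 0, 4], [0, 1, 0, 0, 1], [0, 0, 1, 0, 0], [0, 0, 0, 1, -4]]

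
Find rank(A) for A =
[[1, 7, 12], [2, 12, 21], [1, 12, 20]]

r2 ← r2 − 2·r1
  [ 1   7  12 ]
  [ 0  -2  -3 ]
  [ 1  12  20 ]
r3 ← r3 − r1
  [ 1   7  12 ]
  [ 0  -2  -3 ]
  [ 0   5   8 ]
r2 ← -1/2·r2
  [ 1  7   12 ]
  [ 0  1  3/2 ]
  [ 0  5    8 ]
r3 ← r3 − 5·r2
  [ 1  7   12 ]
  [ 0  1  3/2 ]
  [ 0  0  1/2 ]
r3 ← 2·r3
  [ 1  7   12 ]
  [ 0  1  3/2 ]
  [ 0  0    1 ]
r2 ← r2 − 3/2·r3
  [ 1  7  12 ]
  [ 0  1   0 ]
  [ 0  0   1 ]
r1 ← r1 − 12·r3
  [ 1  7  0 ]
  [ 0  1  0 ]
  [ 0  0  1 ]
r1 ← r1 − 7·r2
  [ 1  0  0 ]
  [ 0  1  0 ]
  [ 0  0  1 ]
The reduced form has 3 nonzero rows.

rank = 3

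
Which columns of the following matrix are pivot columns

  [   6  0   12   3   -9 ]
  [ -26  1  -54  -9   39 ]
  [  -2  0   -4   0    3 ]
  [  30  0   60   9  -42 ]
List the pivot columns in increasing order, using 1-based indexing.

Multiply R1 by 1/6.
  [   1  0    2  1/2  -3/2 ]
  [ -26  1  -54   -9    39 ]
  [  -2  0   -4    0     3 ]
  [  30  0   60    9   -42 ]
Add 26 times R1 to R2.
  [  1  0   2  1/2  -3/2 ]
  [  0  1  -2    4     0 ]
  [ -2  0  -4    0     3 ]
  [ 30  0  60    9   -42 ]
Add 2 times R1 to R3.
  [  1  0   2  1/2  -3/2 ]
  [  0  1  -2    4     0 ]
  [  0  0   0    1     0 ]
  [ 30  0  60    9   -42 ]
Subtract 30 times R1 from R4.
  [ 1  0   2  1/2  -3/2 ]
  [ 0  1  -2    4     0 ]
  [ 0  0   0    1     0 ]
  [ 0  0   0   -6     3 ]
Add 6 times R3 to R4.
  [ 1  0   2  1/2  -3/2 ]
  [ 0  1  -2    4     0 ]
  [ 0  0   0    1     0 ]
  [ 0  0   0    0     3 ]
Multiply R4 by 1/3.
  [ 1  0   2  1/2  -3/2 ]
  [ 0  1  -2    4     0 ]
  [ 0  0   0    1     0 ]
  [ 0  0   0    0     1 ]
Add 3/2 times R4 to R1.
  [ 1  0   2  1/2  0 ]
  [ 0  1  -2    4  0 ]
  [ 0  0   0    1  0 ]
  [ 0  0   0    0  1 ]
Subtract 4 times R3 from R2.
  [ 1  0   2  1/2  0 ]
  [ 0  1  -2    0  0 ]
  [ 0  0   0    1  0 ]
  [ 0  0   0    0  1 ]
Subtract 1/2 times R3 from R1.
  [ 1  0   2  0  0 ]
  [ 0  1  -2  0  0 ]
  [ 0  0   0  1  0 ]
  [ 0  0   0  0  1 ]
Pivot columns are the columns containing a leading 1.

1, 2, 4, 5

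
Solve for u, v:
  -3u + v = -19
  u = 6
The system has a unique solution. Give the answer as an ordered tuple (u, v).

(6, -1)

Form the augmented matrix and row-reduce:
  [ -3  1  |  -19 ]
  [  1  0  |    6 ]
R1 → -1/3·R1
  [ 1  -1/3  |  19/3 ]
  [ 1     0  |     6 ]
R2 → R2 − R1
  [ 1  -1/3  |  19/3 ]
  [ 0   1/3  |  -1/3 ]
R2 → 3·R2
  [ 1  -1/3  |  19/3 ]
  [ 0     1  |    -1 ]
R1 → R1 + 1/3·R2
  [ 1  0  |   6 ]
  [ 0  1  |  -1 ]
Reading off the last column: u = 6, v = -1.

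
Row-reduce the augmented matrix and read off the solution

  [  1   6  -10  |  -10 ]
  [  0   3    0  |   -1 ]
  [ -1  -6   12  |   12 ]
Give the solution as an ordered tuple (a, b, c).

r3 -> r3 + r1
  [ 1  6  -10  |  -10 ]
  [ 0  3    0  |   -1 ]
  [ 0  0    2  |    2 ]
r2 -> 1/3·r2
  [ 1  6  -10  |   -10 ]
  [ 0  1    0  |  -1/3 ]
  [ 0  0    2  |     2 ]
r3 -> 1/2·r3
  [ 1  6  -10  |   -10 ]
  [ 0  1    0  |  -1/3 ]
  [ 0  0    1  |     1 ]
r1 -> r1 + 10·r3
  [ 1  6  0  |     0 ]
  [ 0  1  0  |  -1/3 ]
  [ 0  0  1  |     1 ]
r1 -> r1 − 6·r2
  [ 1  0  0  |     2 ]
  [ 0  1  0  |  -1/3 ]
  [ 0  0  1  |     1 ]
Reading off the last column: a = 2, b = -1/3, c = 1.

(2, -1/3, 1)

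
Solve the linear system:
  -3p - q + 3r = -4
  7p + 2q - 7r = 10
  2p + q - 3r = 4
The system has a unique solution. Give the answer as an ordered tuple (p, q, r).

(0, -2, -2)

Form the augmented matrix and row-reduce:
  [ -3  -1   3  |  -4 ]
  [  7   2  -7  |  10 ]
  [  2   1  -3  |   4 ]
Multiply r1 by -1/3.
  [ 1  1/3  -1  |  4/3 ]
  [ 7    2  -7  |   10 ]
  [ 2    1  -3  |    4 ]
Subtract 7 times r1 from r2.
  [ 1   1/3  -1  |  4/3 ]
  [ 0  -1/3   0  |  2/3 ]
  [ 2     1  -3  |    4 ]
Subtract 2 times r1 from r3.
  [ 1   1/3  -1  |  4/3 ]
  [ 0  -1/3   0  |  2/3 ]
  [ 0   1/3  -1  |  4/3 ]
Multiply r2 by -3.
  [ 1  1/3  -1  |  4/3 ]
  [ 0    1   0  |   -2 ]
  [ 0  1/3  -1  |  4/3 ]
Subtract 1/3 times r2 from r3.
  [ 1  1/3  -1  |  4/3 ]
  [ 0    1   0  |   -2 ]
  [ 0    0  -1  |    2 ]
Multiply r3 by -1.
  [ 1  1/3  -1  |  4/3 ]
  [ 0    1   0  |   -2 ]
  [ 0    0   1  |   -2 ]
Add r3 to r1.
  [ 1  1/3  0  |  -2/3 ]
  [ 0    1  0  |    -2 ]
  [ 0    0  1  |    -2 ]
Subtract 1/3 times r2 from r1.
  [ 1  0  0  |   0 ]
  [ 0  1  0  |  -2 ]
  [ 0  0  1  |  -2 ]
Reading off the last column: p = 0, q = -2, r = -2.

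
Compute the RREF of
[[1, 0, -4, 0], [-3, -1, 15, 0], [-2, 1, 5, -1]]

[[1, 0, -4, 0], [0, 1, -3, 0], [0, 0, 0, 1]]

Add 3 times ρ1 to ρ2.
Add 2 times ρ1 to ρ3.
Multiply ρ2 by -1.
Subtract ρ2 from ρ3.
Multiply ρ3 by -1.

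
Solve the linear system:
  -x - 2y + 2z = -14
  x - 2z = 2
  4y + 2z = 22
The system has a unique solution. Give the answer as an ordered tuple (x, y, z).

(0, 6, -1)

Form the augmented matrix and row-reduce:
  [ -1  -2   2  |  -14 ]
  [  1   0  -2  |    2 ]
  [  0   4   2  |   22 ]
R1 := -1·R1
  [ 1  2  -2  |  14 ]
  [ 1  0  -2  |   2 ]
  [ 0  4   2  |  22 ]
R2 := R2 − R1
  [ 1   2  -2  |   14 ]
  [ 0  -2   0  |  -12 ]
  [ 0   4   2  |   22 ]
R2 := -1/2·R2
  [ 1  2  -2  |  14 ]
  [ 0  1   0  |   6 ]
  [ 0  4   2  |  22 ]
R3 := R3 − 4·R2
  [ 1  2  -2  |  14 ]
  [ 0  1   0  |   6 ]
  [ 0  0   2  |  -2 ]
R3 := 1/2·R3
  [ 1  2  -2  |  14 ]
  [ 0  1   0  |   6 ]
  [ 0  0   1  |  -1 ]
R1 := R1 + 2·R3
  [ 1  2  0  |  12 ]
  [ 0  1  0  |   6 ]
  [ 0  0  1  |  -1 ]
R1 := R1 − 2·R2
  [ 1  0  0  |   0 ]
  [ 0  1  0  |   6 ]
  [ 0  0  1  |  -1 ]
Reading off the last column: x = 0, y = 6, z = -1.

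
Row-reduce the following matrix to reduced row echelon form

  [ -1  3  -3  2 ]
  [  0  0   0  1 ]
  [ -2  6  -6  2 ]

R1 -> -1·R1
  [  1  -3   3  -2 ]
  [  0   0   0   1 ]
  [ -2   6  -6   2 ]
R3 -> R3 + 2·R1
  [ 1  -3  3  -2 ]
  [ 0   0  0   1 ]
  [ 0   0  0  -2 ]
R3 -> R3 + 2·R2
  [ 1  -3  3  -2 ]
  [ 0   0  0   1 ]
  [ 0   0  0   0 ]
R1 -> R1 + 2·R2
  [ 1  -3  3  0 ]
  [ 0   0  0  1 ]
  [ 0   0  0  0 ]

[[1, -3, 3, 0], [0, 0, 0, 1], [0, 0, 0, 0]]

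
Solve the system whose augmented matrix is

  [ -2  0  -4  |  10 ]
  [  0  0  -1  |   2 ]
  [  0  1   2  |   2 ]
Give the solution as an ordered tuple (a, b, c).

R1 := -1/2·R1
  [ 1  0   2  |  -5 ]
  [ 0  0  -1  |   2 ]
  [ 0  1   2  |   2 ]
R2 <-> R3
  [ 1  0   2  |  -5 ]
  [ 0  1   2  |   2 ]
  [ 0  0  -1  |   2 ]
R3 := -1·R3
  [ 1  0  2  |  -5 ]
  [ 0  1  2  |   2 ]
  [ 0  0  1  |  -2 ]
R2 := R2 − 2·R3
  [ 1  0  2  |  -5 ]
  [ 0  1  0  |   6 ]
  [ 0  0  1  |  -2 ]
R1 := R1 − 2·R3
  [ 1  0  0  |  -1 ]
  [ 0  1  0  |   6 ]
  [ 0  0  1  |  -2 ]
Reading off the last column: a = -1, b = 6, c = -2.

(-1, 6, -2)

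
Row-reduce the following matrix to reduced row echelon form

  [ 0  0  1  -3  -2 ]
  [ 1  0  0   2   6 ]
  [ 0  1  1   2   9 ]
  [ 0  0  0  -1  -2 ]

ρ1 <-> ρ2
  [ 1  0  0   2   6 ]
  [ 0  0  1  -3  -2 ]
  [ 0  1  1   2   9 ]
  [ 0  0  0  -1  -2 ]
ρ2 <-> ρ3
  [ 1  0  0   2   6 ]
  [ 0  1  1   2   9 ]
  [ 0  0  1  -3  -2 ]
  [ 0  0  0  -1  -2 ]
ρ4 -> -1·ρ4
  [ 1  0  0   2   6 ]
  [ 0  1  1   2   9 ]
  [ 0  0  1  -3  -2 ]
  [ 0  0  0   1   2 ]
ρ3 -> ρ3 + 3·ρ4
  [ 1  0  0  2  6 ]
  [ 0  1  1  2  9 ]
  [ 0  0  1  0  4 ]
  [ 0  0  0  1  2 ]
ρ2 -> ρ2 − 2·ρ4
  [ 1  0  0  2  6 ]
  [ 0  1  1  0  5 ]
  [ 0  0  1  0  4 ]
  [ 0  0  0  1  2 ]
ρ1 -> ρ1 − 2·ρ4
  [ 1  0  0  0  2 ]
  [ 0  1  1  0  5 ]
  [ 0  0  1  0  4 ]
  [ 0  0  0  1  2 ]
ρ2 -> ρ2 − ρ3
  [ 1  0  0  0  2 ]
  [ 0  1  0  0  1 ]
  [ 0  0  1  0  4 ]
  [ 0  0  0  1  2 ]

[[1, 0, 0, 0, 2], [0, 1, 0, 0, 1], [0, 0, 1, 0, 4], [0, 0, 0, 1, 2]]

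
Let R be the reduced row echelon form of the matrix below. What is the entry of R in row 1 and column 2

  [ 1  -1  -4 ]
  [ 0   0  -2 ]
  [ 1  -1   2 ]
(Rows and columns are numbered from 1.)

R3 -> R3 − R1
R2 -> -1/2·R2
R3 -> R3 − 6·R2
R1 -> R1 + 4·R2

-1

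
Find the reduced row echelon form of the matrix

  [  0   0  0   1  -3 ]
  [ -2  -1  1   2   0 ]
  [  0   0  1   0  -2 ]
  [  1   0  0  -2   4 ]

R1 <=> R2
  [ -2  -1  1   2   0 ]
  [  0   0  0   1  -3 ]
  [  0   0  1   0  -2 ]
  [  1   0  0  -2   4 ]
R1 → -1/2·R1
  [ 1  1/2  -1/2  -1   0 ]
  [ 0    0     0   1  -3 ]
  [ 0    0     1   0  -2 ]
  [ 1    0     0  -2   4 ]
R4 → R4 − R1
  [ 1   1/2  -1/2  -1   0 ]
  [ 0     0     0   1  -3 ]
  [ 0     0     1   0  -2 ]
  [ 0  -1/2   1/2  -1   4 ]
R2 <=> R4
  [ 1   1/2  -1/2  -1   0 ]
  [ 0  -1/2   1/2  -1   4 ]
  [ 0     0     1   0  -2 ]
  [ 0     0     0   1  -3 ]
R2 → -2·R2
  [ 1  1/2  -1/2  -1   0 ]
  [ 0    1    -1   2  -8 ]
  [ 0    0     1   0  -2 ]
  [ 0    0     0   1  -3 ]
R2 → R2 − 2·R4
  [ 1  1/2  -1/2  -1   0 ]
  [ 0    1    -1   0  -2 ]
  [ 0    0     1   0  -2 ]
  [ 0    0     0   1  -3 ]
R1 → R1 + R4
  [ 1  1/2  -1/2  0  -3 ]
  [ 0    1    -1  0  -2 ]
  [ 0    0     1  0  -2 ]
  [ 0    0     0  1  -3 ]
R2 → R2 + R3
  [ 1  1/2  -1/2  0  -3 ]
  [ 0    1     0  0  -4 ]
  [ 0    0     1  0  -2 ]
  [ 0    0     0  1  -3 ]
R1 → R1 + 1/2·R3
  [ 1  1/2  0  0  -4 ]
  [ 0    1  0  0  -4 ]
  [ 0    0  1  0  -2 ]
  [ 0    0  0  1  -3 ]
R1 → R1 − 1/2·R2
  [ 1  0  0  0  -2 ]
  [ 0  1  0  0  -4 ]
  [ 0  0  1  0  -2 ]
  [ 0  0  0  1  -3 ]

[[1, 0, 0, 0, -2], [0, 1, 0, 0, -4], [0, 0, 1, 0, -2], [0, 0, 0, 1, -3]]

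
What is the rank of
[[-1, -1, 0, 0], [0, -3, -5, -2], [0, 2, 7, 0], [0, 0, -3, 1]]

ρ1 ← -1·ρ1
ρ2 ← -1/3·ρ2
ρ3 ← ρ3 − 2·ρ2
ρ3 ← 3/11·ρ3
ρ4 ← ρ4 + 3·ρ3
ρ4 ← -11·ρ4
ρ3 ← ρ3 + 4/11·ρ4
ρ2 ← ρ2 − 2/3·ρ4
ρ2 ← ρ2 − 5/3·ρ3
ρ1 ← ρ1 − ρ2
The reduced form has 4 nonzero rows.

rank = 4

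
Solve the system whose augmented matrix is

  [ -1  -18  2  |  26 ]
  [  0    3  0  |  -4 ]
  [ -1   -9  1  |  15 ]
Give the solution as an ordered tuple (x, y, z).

(-4, -4/3, -1)

R1 → -1·R1
R3 → R3 + R1
R2 → 1/3·R2
R3 → R3 − 9·R2
R3 → -1·R3
R1 → R1 + 2·R3
R1 → R1 − 18·R2
Reading off the last column: x = -4, y = -4/3, z = -1.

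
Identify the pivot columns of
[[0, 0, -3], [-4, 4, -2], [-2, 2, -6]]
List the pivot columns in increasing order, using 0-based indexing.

Swap ρ1 and ρ2.
  [ -4  4  -2 ]
  [  0  0  -3 ]
  [ -2  2  -6 ]
Multiply ρ1 by -1/4.
  [  1  -1  1/2 ]
  [  0   0   -3 ]
  [ -2   2   -6 ]
Add 2 times ρ1 to ρ3.
  [ 1  -1  1/2 ]
  [ 0   0   -3 ]
  [ 0   0   -5 ]
Multiply ρ2 by -1/3.
  [ 1  -1  1/2 ]
  [ 0   0    1 ]
  [ 0   0   -5 ]
Add 5 times ρ2 to ρ3.
  [ 1  -1  1/2 ]
  [ 0   0    1 ]
  [ 0   0    0 ]
Subtract 1/2 times ρ2 from ρ1.
  [ 1  -1  0 ]
  [ 0   0  1 ]
  [ 0   0  0 ]
Pivot columns are the columns containing a leading 1.

0, 2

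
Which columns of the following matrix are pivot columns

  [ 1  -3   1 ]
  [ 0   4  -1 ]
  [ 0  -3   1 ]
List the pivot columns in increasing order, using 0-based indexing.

0, 1, 2

R2 -> 1/4·R2
R3 -> R3 + 3·R2
R3 -> 4·R3
R2 -> R2 + 1/4·R3
R1 -> R1 − R3
R1 -> R1 + 3·R2
Pivot columns are the columns containing a leading 1.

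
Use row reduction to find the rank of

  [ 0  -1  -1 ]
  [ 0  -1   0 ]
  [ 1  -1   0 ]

R1 ↔ R3
  [ 1  -1   0 ]
  [ 0  -1   0 ]
  [ 0  -1  -1 ]
R2 -> -1·R2
  [ 1  -1   0 ]
  [ 0   1   0 ]
  [ 0  -1  -1 ]
R3 -> R3 + R2
  [ 1  -1   0 ]
  [ 0   1   0 ]
  [ 0   0  -1 ]
R3 -> -1·R3
  [ 1  -1  0 ]
  [ 0   1  0 ]
  [ 0   0  1 ]
R1 -> R1 + R2
  [ 1  0  0 ]
  [ 0  1  0 ]
  [ 0  0  1 ]
The reduced form has 3 nonzero rows.

rank = 3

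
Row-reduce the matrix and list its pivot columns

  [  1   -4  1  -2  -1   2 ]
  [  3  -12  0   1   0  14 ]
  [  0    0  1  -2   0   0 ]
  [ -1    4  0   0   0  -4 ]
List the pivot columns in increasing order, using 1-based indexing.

R2 -> R2 − 3·R1
  [  1  -4   1  -2  -1   2 ]
  [  0   0  -3   7   3   8 ]
  [  0   0   1  -2   0   0 ]
  [ -1   4   0   0   0  -4 ]
R4 -> R4 + R1
  [ 1  -4   1  -2  -1   2 ]
  [ 0   0  -3   7   3   8 ]
  [ 0   0   1  -2   0   0 ]
  [ 0   0   1  -2  -1  -2 ]
R2 -> -1/3·R2
  [ 1  -4  1    -2  -1     2 ]
  [ 0   0  1  -7/3  -1  -8/3 ]
  [ 0   0  1    -2   0     0 ]
  [ 0   0  1    -2  -1    -2 ]
R3 -> R3 − R2
  [ 1  -4  1    -2  -1     2 ]
  [ 0   0  1  -7/3  -1  -8/3 ]
  [ 0   0  0   1/3   1   8/3 ]
  [ 0   0  1    -2  -1    -2 ]
R4 -> R4 − R2
  [ 1  -4  1    -2  -1     2 ]
  [ 0   0  1  -7/3  -1  -8/3 ]
  [ 0   0  0   1/3   1   8/3 ]
  [ 0   0  0   1/3   0   2/3 ]
R3 -> 3·R3
  [ 1  -4  1    -2  -1     2 ]
  [ 0   0  1  -7/3  -1  -8/3 ]
  [ 0   0  0     1   3     8 ]
  [ 0   0  0   1/3   0   2/3 ]
R4 -> R4 − 1/3·R3
  [ 1  -4  1    -2  -1     2 ]
  [ 0   0  1  -7/3  -1  -8/3 ]
  [ 0   0  0     1   3     8 ]
  [ 0   0  0     0  -1    -2 ]
R4 -> -1·R4
  [ 1  -4  1    -2  -1     2 ]
  [ 0   0  1  -7/3  -1  -8/3 ]
  [ 0   0  0     1   3     8 ]
  [ 0   0  0     0   1     2 ]
R3 -> R3 − 3·R4
  [ 1  -4  1    -2  -1     2 ]
  [ 0   0  1  -7/3  -1  -8/3 ]
  [ 0   0  0     1   0     2 ]
  [ 0   0  0     0   1     2 ]
R2 -> R2 + R4
  [ 1  -4  1    -2  -1     2 ]
  [ 0   0  1  -7/3   0  -2/3 ]
  [ 0   0  0     1   0     2 ]
  [ 0   0  0     0   1     2 ]
R1 -> R1 + R4
  [ 1  -4  1    -2  0     4 ]
  [ 0   0  1  -7/3  0  -2/3 ]
  [ 0   0  0     1  0     2 ]
  [ 0   0  0     0  1     2 ]
R2 -> R2 + 7/3·R3
  [ 1  -4  1  -2  0  4 ]
  [ 0   0  1   0  0  4 ]
  [ 0   0  0   1  0  2 ]
  [ 0   0  0   0  1  2 ]
R1 -> R1 + 2·R3
  [ 1  -4  1  0  0  8 ]
  [ 0   0  1  0  0  4 ]
  [ 0   0  0  1  0  2 ]
  [ 0   0  0  0  1  2 ]
R1 -> R1 − R2
  [ 1  -4  0  0  0  4 ]
  [ 0   0  1  0  0  4 ]
  [ 0   0  0  1  0  2 ]
  [ 0   0  0  0  1  2 ]
Pivot columns are the columns containing a leading 1.

1, 3, 4, 5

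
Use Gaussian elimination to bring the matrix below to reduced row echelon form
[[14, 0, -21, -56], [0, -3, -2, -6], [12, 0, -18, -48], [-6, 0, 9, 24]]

Multiply R1 by 1/14.
  [  1   0  -3/2   -4 ]
  [  0  -3    -2   -6 ]
  [ 12   0   -18  -48 ]
  [ -6   0     9   24 ]
Subtract 12 times R1 from R3.
  [  1   0  -3/2  -4 ]
  [  0  -3    -2  -6 ]
  [  0   0     0   0 ]
  [ -6   0     9  24 ]
Add 6 times R1 to R4.
  [ 1   0  -3/2  -4 ]
  [ 0  -3    -2  -6 ]
  [ 0   0     0   0 ]
  [ 0   0     0   0 ]
Multiply R2 by -1/3.
  [ 1  0  -3/2  -4 ]
  [ 0  1   2/3   2 ]
  [ 0  0     0   0 ]
  [ 0  0     0   0 ]

[[1, 0, -3/2, -4], [0, 1, 2/3, 2], [0, 0, 0, 0], [0, 0, 0, 0]]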